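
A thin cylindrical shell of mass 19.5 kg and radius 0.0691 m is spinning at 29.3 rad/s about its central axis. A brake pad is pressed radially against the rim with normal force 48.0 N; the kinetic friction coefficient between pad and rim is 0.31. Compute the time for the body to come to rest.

t ≈ 2.65 s

I = MR² = (19.5)(0.0691)² = 0.09311 kg·m².
Friction force f = μN = (0.31)(48.0) = 14.88 N at the rim; torque magnitude τ = fR = 1.028 N·m, opposing ω.
|α| = τ/I = 1.028/0.09311 = 11.04 rad/s² (deceleration).
0 = ω₀ − |α|t ⇒ t = ω₀/|α| = 29.3/11.04 = 2.653 s.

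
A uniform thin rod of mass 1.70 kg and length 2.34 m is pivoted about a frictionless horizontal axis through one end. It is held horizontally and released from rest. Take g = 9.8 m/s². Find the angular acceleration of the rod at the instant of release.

α ≈ 6.28 rad/s²

About the pivot, I = (1/3)ML² = (1/3)(1.70)(2.34)² = 3.103 kg·m².
The weight acts at the center, a distance L/2 = 1.170 m from the pivot; τ = Mg(L/2) = 19.49 N·m.
α = τ/I = 19.49/3.103 = 6.282 rad/s².
(Equivalently α = (3g/(2L)) = 6.282 rad/s².)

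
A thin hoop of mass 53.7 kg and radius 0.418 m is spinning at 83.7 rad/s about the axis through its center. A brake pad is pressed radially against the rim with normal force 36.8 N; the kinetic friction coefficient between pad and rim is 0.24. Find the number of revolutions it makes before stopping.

≈ 1420 revolutions

I = MR² = (53.7)(0.418)² = 9.383 kg·m².
Friction force f = μN = (0.24)(36.8) = 8.832 N at the rim; torque magnitude τ = fR = 3.692 N·m, opposing ω.
|α| = τ/I = 3.692/9.383 = 0.3935 rad/s² (deceleration).
ω² = ω₀² − 2|α|θ with ω = 0 ⇒ θ = ω₀²/(2|α|) = 8903 rad = 1417 rev.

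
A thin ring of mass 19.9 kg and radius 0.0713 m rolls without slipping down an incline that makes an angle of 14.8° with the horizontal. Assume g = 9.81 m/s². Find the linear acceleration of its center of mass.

Translation along the incline: Mg sinθ − f = Ma.
Rotation about the center: fR = Iα with I = MR². No-slip gives a = αR, so f = (I/R²)a = M a.
Substituting: Mg sinθ = (1 + 1.000)Ma, so a = g sinθ/(1 + 1.000) = (9.81) sin 14.8° / 2.000 = 1.253 m/s².

a ≈ 1.25 m/s²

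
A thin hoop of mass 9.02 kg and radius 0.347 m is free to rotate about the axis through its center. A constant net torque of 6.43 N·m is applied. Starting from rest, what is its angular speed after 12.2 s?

I = MR² = (9.02)(0.347)² = 1.086 kg·m².
α = τ/I = 6.43/1.086 = 5.920 rad/s².
ω = ω₀ + αt = 0 + (5.920)(12.2) = 72.23 rad/s.

ω ≈ 72.2 rad/s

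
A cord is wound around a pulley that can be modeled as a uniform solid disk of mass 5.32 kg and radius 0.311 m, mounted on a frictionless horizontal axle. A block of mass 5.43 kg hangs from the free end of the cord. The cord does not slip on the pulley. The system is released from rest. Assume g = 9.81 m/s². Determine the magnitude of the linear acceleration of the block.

I = ½MR² = (1/2)(5.32)(0.311)² = 0.2573 kg·m².
Block: mg − T = ma. Pulley: TR = Iα. No-slip: a = αR, so T = (I/R²)a = 2.660·a.
Then mg = (m + 2.660)a, so a = (5.43)(9.81)/(5.43 + 2.660) = 6.584 m/s².

a ≈ 6.58 m/s²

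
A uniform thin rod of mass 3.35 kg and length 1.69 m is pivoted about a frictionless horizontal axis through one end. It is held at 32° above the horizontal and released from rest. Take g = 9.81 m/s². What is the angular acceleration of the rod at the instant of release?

α ≈ 7.38 rad/s²

About the pivot, I = (1/3)ML² = (1/3)(3.35)(1.69)² = 3.189 kg·m².
The weight acts at the center, a distance L/2 = 0.8450 m from the pivot; τ = Mg(L/2) cos 32° = 23.55 N·m.
α = τ/I = 23.55/3.189 = 7.384 rad/s².
(Equivalently α = (3g/(2L)) cos 32° = 7.384 rad/s².)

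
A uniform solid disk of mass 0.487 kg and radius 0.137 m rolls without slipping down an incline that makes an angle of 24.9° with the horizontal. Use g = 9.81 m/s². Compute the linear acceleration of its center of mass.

Translation along the incline: Mg sinθ − f = Ma.
Rotation about the center: fR = Iα with I = ½MR². No-slip gives a = αR, so f = (I/R²)a = (1/2)M a.
Substituting: Mg sinθ = (1 + 0.5000)Ma, so a = g sinθ/(1 + 0.5000) = (9.81) sin 24.9° / 1.500 = 2.754 m/s².

a ≈ 2.75 m/s²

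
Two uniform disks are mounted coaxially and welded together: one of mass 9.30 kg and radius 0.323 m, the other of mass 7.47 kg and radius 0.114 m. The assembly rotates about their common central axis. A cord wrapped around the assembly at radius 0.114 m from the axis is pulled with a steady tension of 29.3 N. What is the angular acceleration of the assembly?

I = ½M₁R₁² + ½M₂R₂² = ½(9.30)(0.323)² + ½(7.47)(0.114)² = 0.5337 kg·m².
τ = F r = (29.3)(0.114) = 3.340 N·m.
α = τ/I = 3.340/0.5337 = 6.259 rad/s².

α ≈ 6.26 rad/s²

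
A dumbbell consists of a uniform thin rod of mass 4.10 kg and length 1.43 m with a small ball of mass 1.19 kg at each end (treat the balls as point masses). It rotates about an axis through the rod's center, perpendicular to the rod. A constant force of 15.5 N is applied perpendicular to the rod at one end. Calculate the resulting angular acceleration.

α ≈ 5.79 rad/s²

I_rod = (1/12)ML² = (1/12)(4.10)(1.43)² = 0.6987 kg·m².
I_balls = 2·m·(L/2)² = 2(1.19)(0.7150)² = 1.217 kg·m².
Total I = 1.915 kg·m².
τ = F·(L/2) = (15.5)(0.715) = 11.08 N·m.
α = τ/I = 11.08/1.915 = 5.786 rad/s².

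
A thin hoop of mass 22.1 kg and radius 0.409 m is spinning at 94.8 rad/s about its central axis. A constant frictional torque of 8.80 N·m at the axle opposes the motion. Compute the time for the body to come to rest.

I = MR² = (22.1)(0.409)² = 3.697 kg·m².
The net torque has magnitude 8.80 N·m, opposing ω.
|α| = τ/I = 8.800/3.697 = 2.380 rad/s² (deceleration).
0 = ω₀ − |α|t ⇒ t = ω₀/|α| = 94.8/2.380 = 39.83 s.

t ≈ 39.8 s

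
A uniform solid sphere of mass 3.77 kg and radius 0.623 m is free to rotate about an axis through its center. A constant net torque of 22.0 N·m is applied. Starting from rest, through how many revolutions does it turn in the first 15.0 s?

≈ 673 revolutions

I = (2/5)MR² = (2/5)(3.77)(0.623)² = 0.5853 kg·m².
α = τ/I = 22.0/0.5853 = 37.59 rad/s².
θ = ½αt² = ½(37.59)(15.0)² = 4229 rad.
Revolutions = θ/(2π) = 673.0.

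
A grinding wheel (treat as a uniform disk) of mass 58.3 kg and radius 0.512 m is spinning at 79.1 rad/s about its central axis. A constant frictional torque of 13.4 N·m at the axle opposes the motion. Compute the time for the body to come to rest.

I = ½MR² = (1/2)(58.3)(0.512)² = 7.641 kg·m².
The net torque has magnitude 13.4 N·m, opposing ω.
|α| = τ/I = 13.40/7.641 = 1.754 rad/s² (deceleration).
0 = ω₀ − |α|t ⇒ t = ω₀/|α| = 79.1/1.754 = 45.11 s.

t ≈ 45.1 s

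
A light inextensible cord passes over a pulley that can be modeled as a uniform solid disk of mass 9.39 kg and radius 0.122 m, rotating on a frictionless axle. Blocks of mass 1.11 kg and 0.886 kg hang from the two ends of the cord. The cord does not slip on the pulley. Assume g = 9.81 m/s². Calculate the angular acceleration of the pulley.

I = ½MR² = (1/2)(9.39)(0.122)² = 0.06988 kg·m².
Heavier block: m₁g − T₁ = m₁a. Lighter block: T₂ − m₂g = m₂a.
Pulley: (T₁ − T₂)R = Iα = I(a/R), so T₁ − T₂ = (I/R²)a = (1/2)M_p a = 4.695·a.
Adding the three: (m₁ − m₂)g = (m₁ + m₂ + 4.695)a, so a = (1.11 − 0.886)(9.81)/(1.11 + 0.886 + 4.695) = 0.3284 m/s².
α = a/R = 0.3284/0.122 = 2.692 rad/s².

α ≈ 2.69 rad/s²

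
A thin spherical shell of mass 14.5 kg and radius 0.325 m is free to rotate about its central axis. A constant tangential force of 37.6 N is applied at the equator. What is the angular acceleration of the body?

I = (2/3)MR² = (2/3)(14.5)(0.325)² = 1.021 kg·m².
τ = F R = (37.6)(0.325) = 12.22 N·m.
From τ = Iα: α = 12.22/1.021 = 11.97 rad/s².

α ≈ 12.0 rad/s²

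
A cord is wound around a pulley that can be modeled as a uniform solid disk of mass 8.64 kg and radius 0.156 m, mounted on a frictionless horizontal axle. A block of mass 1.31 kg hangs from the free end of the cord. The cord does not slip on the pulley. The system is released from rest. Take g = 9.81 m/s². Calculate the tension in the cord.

I = ½MR² = (1/2)(8.64)(0.156)² = 0.1051 kg·m².
Block: mg − T = ma. Pulley: TR = Iα. No-slip: a = αR, so T = (I/R²)a = 4.320·a.
Then mg = (m + 4.320)a, so a = (1.31)(9.81)/(1.31 + 4.320) = 2.283 m/s².
T = 4.320·a = 9.861 N.

T ≈ 9.86 N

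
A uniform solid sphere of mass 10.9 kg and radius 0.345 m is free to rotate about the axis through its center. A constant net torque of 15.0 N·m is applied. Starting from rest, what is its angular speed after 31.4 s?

I = (2/5)MR² = (2/5)(10.9)(0.345)² = 0.5189 kg·m².
α = τ/I = 15.0/0.5189 = 28.90 rad/s².
ω = ω₀ + αt = 0 + (28.90)(31.4) = 907.6 rad/s.

ω ≈ 908 rad/s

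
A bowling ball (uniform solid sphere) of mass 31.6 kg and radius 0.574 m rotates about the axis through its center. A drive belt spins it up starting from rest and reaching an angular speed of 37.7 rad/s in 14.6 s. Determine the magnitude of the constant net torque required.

τ ≈ 10.8 N·m

I = (2/5)MR² = (2/5)(31.6)(0.574)² = 4.165 kg·m².
α = Δω/Δt = (37.7 − 0)/14.6 = 2.582 rad/s².
τ = Iα = (4.165)(2.582) = 10.75 N·m.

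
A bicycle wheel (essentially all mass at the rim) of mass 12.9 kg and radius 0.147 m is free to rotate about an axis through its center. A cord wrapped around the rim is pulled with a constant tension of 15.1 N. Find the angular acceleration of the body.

I = MR² = (12.9)(0.147)² = 0.2788 kg·m².
τ = F R = (15.1)(0.147) = 2.220 N·m.
From τ = Iα: α = 2.220/0.2788 = 7.963 rad/s².

α ≈ 7.96 rad/s²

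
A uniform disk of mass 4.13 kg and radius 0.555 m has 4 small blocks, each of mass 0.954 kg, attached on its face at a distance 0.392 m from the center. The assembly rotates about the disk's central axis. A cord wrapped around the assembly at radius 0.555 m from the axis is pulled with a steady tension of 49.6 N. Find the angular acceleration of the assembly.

α ≈ 22.5 rad/s²

I_disk = ½MR² = ½(4.13)(0.555)² = 0.6361 kg·m².
I_blocks = 4·m·r² = 4(0.954)(0.392)² = 0.5864 kg·m².
Total I = 1.222 kg·m².
τ = F r = (49.6)(0.555) = 27.53 N·m.
α = τ/I = 27.53/1.222 = 22.52 rad/s².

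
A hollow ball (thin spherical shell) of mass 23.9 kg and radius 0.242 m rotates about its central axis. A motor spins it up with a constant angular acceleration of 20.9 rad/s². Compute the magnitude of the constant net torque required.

I = (2/3)MR² = (2/3)(23.9)(0.242)² = 0.9331 kg·m².
τ = Iα = (0.9331)(20.90) = 19.50 N·m.

τ ≈ 19.5 N·m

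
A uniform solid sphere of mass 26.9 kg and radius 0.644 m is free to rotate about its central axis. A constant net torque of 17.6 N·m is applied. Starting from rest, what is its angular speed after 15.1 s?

ω ≈ 59.6 rad/s

I = (2/5)MR² = (2/5)(26.9)(0.644)² = 4.463 kg·m².
α = τ/I = 17.6/4.463 = 3.944 rad/s².
ω = ω₀ + αt = 0 + (3.944)(15.1) = 59.55 rad/s.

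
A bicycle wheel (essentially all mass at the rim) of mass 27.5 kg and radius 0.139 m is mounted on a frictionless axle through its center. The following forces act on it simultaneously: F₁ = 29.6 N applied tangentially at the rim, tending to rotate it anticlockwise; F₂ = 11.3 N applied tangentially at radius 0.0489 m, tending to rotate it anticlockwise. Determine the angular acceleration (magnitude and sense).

I = MR² = (27.5)(0.139)² = 0.5313 kg·m².
Taking anticlockwise as positive: τ₁ = +(29.6)(0.139) = +4.114 N·m; τ₂ = +(11.3)(0.0489) = +0.5526 N·m.
Net torque τ = 4.667 N·m.
α = τ/I = 4.667/0.5313 = 8.784 rad/s².

α ≈ 8.78 rad/s², anticlockwise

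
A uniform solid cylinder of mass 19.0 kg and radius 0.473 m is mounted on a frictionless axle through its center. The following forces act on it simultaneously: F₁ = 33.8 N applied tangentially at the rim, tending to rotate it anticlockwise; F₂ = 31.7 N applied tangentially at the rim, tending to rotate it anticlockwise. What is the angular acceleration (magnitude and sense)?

α ≈ 14.6 rad/s², anticlockwise

I = ½MR² = (1/2)(19.0)(0.473)² = 2.125 kg·m².
Taking anticlockwise as positive: τ₁ = +(33.8)(0.473) = +15.99 N·m; τ₂ = +(31.7)(0.473) = +14.99 N·m.
Net torque τ = 30.98 N·m.
α = τ/I = 30.98/2.125 = 14.58 rad/s².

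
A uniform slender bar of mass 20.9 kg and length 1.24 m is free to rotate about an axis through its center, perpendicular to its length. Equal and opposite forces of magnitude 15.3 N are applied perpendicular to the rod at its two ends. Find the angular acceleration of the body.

α ≈ 7.08 rad/s²

I = (1/12)ML² = (1/12)(20.9)(1.24)² = 2.678 kg·m².
The couple gives τ = F·(L/2) + F·(L/2) = F L = (15.3)(1.24) = 18.97 N·m.
Newton's second law for rotation, τ = Iα, gives α = τ/I = 18.97/2.678 = 7.084 rad/s².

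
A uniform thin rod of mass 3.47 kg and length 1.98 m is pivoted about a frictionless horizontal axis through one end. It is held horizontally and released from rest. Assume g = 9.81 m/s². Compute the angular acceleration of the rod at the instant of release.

α ≈ 7.43 rad/s²

About the pivot, I = (1/3)ML² = (1/3)(3.47)(1.98)² = 4.535 kg·m².
The weight acts at the center, a distance L/2 = 0.9900 m from the pivot; τ = Mg(L/2) = 33.70 N·m.
α = τ/I = 33.70/4.535 = 7.432 rad/s².
(Equivalently α = (3g/(2L)) = 7.432 rad/s².)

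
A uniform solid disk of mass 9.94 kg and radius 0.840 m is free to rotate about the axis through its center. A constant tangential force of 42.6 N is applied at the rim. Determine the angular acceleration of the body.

α ≈ 10.2 rad/s²

I = ½MR² = (1/2)(9.94)(0.840)² = 3.507 kg·m².
τ = F R = (42.6)(0.840) = 35.78 N·m.
Newton's second law for rotation, τ = Iα, gives α = τ/I = 35.78/3.507 = 10.20 rad/s².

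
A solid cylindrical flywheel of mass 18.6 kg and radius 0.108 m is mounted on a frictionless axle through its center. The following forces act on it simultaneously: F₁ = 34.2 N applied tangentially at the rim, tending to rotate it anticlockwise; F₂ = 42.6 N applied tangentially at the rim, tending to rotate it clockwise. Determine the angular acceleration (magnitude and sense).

α ≈ 8.36 rad/s², clockwise

I = ½MR² = (1/2)(18.6)(0.108)² = 0.1085 kg·m².
Taking anticlockwise as positive: τ₁ = +(34.2)(0.108) = +3.694 N·m; τ₂ = −(42.6)(0.108) = −4.601 N·m.
Net torque τ = -0.9072 N·m.
α = τ/I = -0.9072/0.1085 = -8.363 rad/s².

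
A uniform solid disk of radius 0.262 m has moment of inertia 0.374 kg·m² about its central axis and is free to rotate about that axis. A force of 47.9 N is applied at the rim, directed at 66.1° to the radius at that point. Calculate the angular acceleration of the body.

α ≈ 30.7 rad/s²

Only the tangential component produces torque: τ = F R sinθ = (47.9)(0.262) sin 66.1° = 11.47 N·m.
From τ = Iα: α = 11.47/0.3740 = 30.68 rad/s².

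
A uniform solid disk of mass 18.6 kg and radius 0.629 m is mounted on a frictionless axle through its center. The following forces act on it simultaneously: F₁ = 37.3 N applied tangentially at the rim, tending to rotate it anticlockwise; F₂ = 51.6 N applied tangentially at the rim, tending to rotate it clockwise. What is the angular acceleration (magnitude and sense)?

I = ½MR² = (1/2)(18.6)(0.629)² = 3.679 kg·m².
Taking anticlockwise as positive: τ₁ = +(37.3)(0.629) = +23.46 N·m; τ₂ = −(51.6)(0.629) = −32.46 N·m.
Net torque τ = -8.995 N·m.
α = τ/I = -8.995/3.679 = -2.445 rad/s².

α ≈ 2.44 rad/s², clockwise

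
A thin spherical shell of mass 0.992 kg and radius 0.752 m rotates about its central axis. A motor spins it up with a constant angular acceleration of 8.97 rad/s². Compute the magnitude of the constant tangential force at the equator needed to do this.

I = (2/3)MR² = (2/3)(0.992)(0.752)² = 0.3740 kg·m².
The required torque is τ = Iα = (0.3740)(8.970) = 3.355 N·m.
A tangential force at the equator gives τ = FR, so F = τ/R = 3.355/0.752 = 4.461 N.

F ≈ 4.46 N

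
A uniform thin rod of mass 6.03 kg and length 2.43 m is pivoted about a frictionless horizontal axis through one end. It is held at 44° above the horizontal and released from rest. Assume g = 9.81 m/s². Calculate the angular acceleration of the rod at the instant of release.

About the pivot, I = (1/3)ML² = (1/3)(6.03)(2.43)² = 11.87 kg·m².
The weight acts at the center, a distance L/2 = 1.215 m from the pivot; τ = Mg(L/2) cos 44° = 51.70 N·m.
α = τ/I = 51.70/11.87 = 4.356 rad/s².

α ≈ 4.36 rad/s²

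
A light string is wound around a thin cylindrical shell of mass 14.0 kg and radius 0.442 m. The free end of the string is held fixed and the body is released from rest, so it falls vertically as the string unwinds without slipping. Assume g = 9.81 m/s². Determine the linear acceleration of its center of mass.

Translation: Mg − T = Ma. Rotation about the center: TR = Iα with I = MR².
With a = αR: T = (I/R²)a = M a, so Mg = (1 + 1.000)Ma.
a = g/(1 + 1.000) = 9.81/2.000 = 4.905 m/s².

a ≈ 4.91 m/s²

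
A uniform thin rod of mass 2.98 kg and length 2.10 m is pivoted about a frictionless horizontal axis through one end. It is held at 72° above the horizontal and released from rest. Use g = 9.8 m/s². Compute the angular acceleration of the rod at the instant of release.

About the pivot, I = (1/3)ML² = (1/3)(2.98)(2.10)² = 4.381 kg·m².
The weight acts at the center, a distance L/2 = 1.050 m from the pivot; τ = Mg(L/2) cos 72° = 9.476 N·m.
α = τ/I = 9.476/4.381 = 2.163 rad/s².

α ≈ 2.16 rad/s²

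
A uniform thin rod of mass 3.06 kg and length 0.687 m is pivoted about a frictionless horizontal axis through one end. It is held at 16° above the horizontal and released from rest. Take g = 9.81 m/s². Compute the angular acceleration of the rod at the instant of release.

About the pivot, I = (1/3)ML² = (1/3)(3.06)(0.687)² = 0.4814 kg·m².
The weight acts at the center, a distance L/2 = 0.3435 m from the pivot; τ = Mg(L/2) cos 16° = 9.912 N·m.
α = τ/I = 9.912/0.4814 = 20.59 rad/s².

α ≈ 20.6 rad/s²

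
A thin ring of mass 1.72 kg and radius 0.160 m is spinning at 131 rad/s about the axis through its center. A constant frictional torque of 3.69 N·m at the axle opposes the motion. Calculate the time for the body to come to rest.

t ≈ 1.56 s

I = MR² = (1.72)(0.160)² = 0.04403 kg·m².
The net torque has magnitude 3.69 N·m, opposing ω.
|α| = τ/I = 3.690/0.04403 = 83.80 rad/s² (deceleration).
0 = ω₀ − |α|t ⇒ t = ω₀/|α| = 131/83.80 = 1.563 s.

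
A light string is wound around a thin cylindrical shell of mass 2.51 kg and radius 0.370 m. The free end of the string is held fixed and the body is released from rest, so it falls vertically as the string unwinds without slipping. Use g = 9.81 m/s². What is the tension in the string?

Translation: Mg − T = Ma. Rotation about the center: TR = Iα with I = MR².
With a = αR: T = (I/R²)a = M a, so Mg = (1 + 1.000)Ma.
a = g/(1 + 1.000) = 9.81/2.000 = 4.905 m/s².
T = 1.000·M·a = (1.000)(2.51)(4.905) = 12.31 N.

T ≈ 12.3 N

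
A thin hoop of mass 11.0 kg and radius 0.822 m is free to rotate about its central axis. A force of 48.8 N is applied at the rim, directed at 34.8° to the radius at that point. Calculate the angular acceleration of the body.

α ≈ 3.08 rad/s²

I = MR² = (11.0)(0.822)² = 7.433 kg·m².
Only the tangential component produces torque: τ = F R sinθ = (48.8)(0.822) sin 34.8° = 22.89 N·m.
Newton's second law for rotation, τ = Iα, gives α = τ/I = 22.89/7.433 = 3.080 rad/s².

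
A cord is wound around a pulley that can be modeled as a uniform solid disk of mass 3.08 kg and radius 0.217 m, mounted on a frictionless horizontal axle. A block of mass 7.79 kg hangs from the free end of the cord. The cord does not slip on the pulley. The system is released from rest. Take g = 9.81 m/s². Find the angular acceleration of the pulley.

α ≈ 37.7 rad/s²

I = ½MR² = (1/2)(3.08)(0.217)² = 0.07252 kg·m².
Block: mg − T = ma. Pulley: TR = Iα. No-slip: a = αR, so T = (I/R²)a = 1.540·a.
Then mg = (m + 1.540)a, so a = (7.79)(9.81)/(7.79 + 1.540) = 8.191 m/s².
α = a/R = 8.191/0.217 = 37.75 rad/s².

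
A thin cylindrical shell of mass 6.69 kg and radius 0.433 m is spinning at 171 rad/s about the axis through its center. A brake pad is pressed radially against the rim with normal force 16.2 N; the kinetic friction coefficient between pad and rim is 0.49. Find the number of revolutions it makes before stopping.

≈ 849 revolutions

I = MR² = (6.69)(0.433)² = 1.254 kg·m².
Friction force f = μN = (0.49)(16.2) = 7.938 N at the rim; torque magnitude τ = fR = 3.437 N·m, opposing ω.
|α| = τ/I = 3.437/1.254 = 2.740 rad/s² (deceleration).
ω² = ω₀² − 2|α|θ with ω = 0 ⇒ θ = ω₀²/(2|α|) = 5335 rad = 849.2 rev.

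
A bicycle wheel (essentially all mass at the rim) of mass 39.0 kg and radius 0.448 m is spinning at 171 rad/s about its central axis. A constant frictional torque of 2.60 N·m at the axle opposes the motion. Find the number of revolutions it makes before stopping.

≈ 7010 revolutions

I = MR² = (39.0)(0.448)² = 7.827 kg·m².
The net torque has magnitude 2.60 N·m, opposing ω.
|α| = τ/I = 2.600/7.827 = 0.3322 rad/s² (deceleration).
ω² = ω₀² − 2|α|θ with ω = 0 ⇒ θ = ω₀²/(2|α|) = 44020 rad = 7005 rev.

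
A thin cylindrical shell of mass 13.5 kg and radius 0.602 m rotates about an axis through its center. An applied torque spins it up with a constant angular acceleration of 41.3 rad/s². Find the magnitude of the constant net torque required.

τ ≈ 202 N·m

I = MR² = (13.5)(0.602)² = 4.892 kg·m².
τ = Iα = (4.892)(41.30) = 202.1 N·m.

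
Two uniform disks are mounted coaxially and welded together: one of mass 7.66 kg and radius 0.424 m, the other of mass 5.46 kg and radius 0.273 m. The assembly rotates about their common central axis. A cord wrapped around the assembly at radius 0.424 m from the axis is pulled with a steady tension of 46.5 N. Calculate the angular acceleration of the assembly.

α ≈ 22.1 rad/s²

I = ½M₁R₁² + ½M₂R₂² = ½(7.66)(0.424)² + ½(5.46)(0.273)² = 0.8920 kg·m².
τ = F r = (46.5)(0.424) = 19.72 N·m.
α = τ/I = 19.72/0.8920 = 22.10 rad/s².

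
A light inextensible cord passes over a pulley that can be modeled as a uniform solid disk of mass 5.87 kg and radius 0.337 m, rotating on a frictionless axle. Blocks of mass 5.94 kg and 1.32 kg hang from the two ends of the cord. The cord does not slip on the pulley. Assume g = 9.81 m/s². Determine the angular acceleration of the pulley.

α ≈ 13.2 rad/s²

I = ½MR² = (1/2)(5.87)(0.337)² = 0.3333 kg·m².
Heavier block: m₁g − T₁ = m₁a. Lighter block: T₂ − m₂g = m₂a.
Pulley: (T₁ − T₂)R = Iα = I(a/R), so T₁ − T₂ = (I/R²)a = (1/2)M_p a = 2.935·a.
Adding the three: (m₁ − m₂)g = (m₁ + m₂ + 2.935)a, so a = (5.94 − 1.32)(9.81)/(5.94 + 1.32 + 2.935) = 4.446 m/s².
α = a/R = 4.446/0.337 = 13.19 rad/s².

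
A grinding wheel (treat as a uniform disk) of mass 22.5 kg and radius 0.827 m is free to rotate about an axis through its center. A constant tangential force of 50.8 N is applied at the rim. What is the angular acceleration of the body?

I = ½MR² = (1/2)(22.5)(0.827)² = 7.694 kg·m².
τ = F R = (50.8)(0.827) = 42.01 N·m.
From τ = Iα: α = 42.01/7.694 = 5.460 rad/s².

α ≈ 5.46 rad/s²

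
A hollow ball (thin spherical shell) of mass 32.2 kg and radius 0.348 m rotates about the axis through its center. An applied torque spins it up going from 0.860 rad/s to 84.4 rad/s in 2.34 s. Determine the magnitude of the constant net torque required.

I = (2/3)MR² = (2/3)(32.2)(0.348)² = 2.600 kg·m².
α = Δω/Δt = (84.4 − 0.860)/2.34 = 35.70 rad/s².
τ = Iα = (2.600)(35.70) = 92.81 N·m.

τ ≈ 92.8 N·m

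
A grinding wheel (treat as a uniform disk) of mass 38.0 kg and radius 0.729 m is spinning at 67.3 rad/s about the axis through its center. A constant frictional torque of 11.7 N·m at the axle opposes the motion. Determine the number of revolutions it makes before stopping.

I = ½MR² = (1/2)(38.0)(0.729)² = 10.10 kg·m².
The net torque has magnitude 11.7 N·m, opposing ω.
|α| = τ/I = 11.70/10.10 = 1.159 rad/s² (deceleration).
ω² = ω₀² − 2|α|θ with ω = 0 ⇒ θ = ω₀²/(2|α|) = 1954 rad = 311.1 rev.

≈ 311 revolutions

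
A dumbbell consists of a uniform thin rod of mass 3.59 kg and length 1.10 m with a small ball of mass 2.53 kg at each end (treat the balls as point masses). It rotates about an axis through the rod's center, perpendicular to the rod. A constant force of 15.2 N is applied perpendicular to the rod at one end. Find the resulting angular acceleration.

I_rod = (1/12)ML² = (1/12)(3.59)(1.10)² = 0.3620 kg·m².
I_balls = 2·m·(L/2)² = 2(2.53)(0.5500)² = 1.531 kg·m².
Total I = 1.893 kg·m².
τ = F·(L/2) = (15.2)(0.550) = 8.360 N·m.
α = τ/I = 8.360/1.893 = 4.417 rad/s².

α ≈ 4.42 rad/s²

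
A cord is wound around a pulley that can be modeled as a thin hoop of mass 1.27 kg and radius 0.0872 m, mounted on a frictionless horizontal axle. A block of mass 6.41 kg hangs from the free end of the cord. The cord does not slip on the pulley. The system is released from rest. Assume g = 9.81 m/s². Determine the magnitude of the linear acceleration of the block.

a ≈ 8.19 m/s²

I = MR² = (1.27)(0.0872)² = 0.009657 kg·m².
Block: mg − T = ma. Pulley: TR = Iα. No-slip: a = αR, so T = (I/R²)a = 1.270·a.
Then mg = (m + 1.270)a, so a = (6.41)(9.81)/(6.41 + 1.270) = 8.188 m/s².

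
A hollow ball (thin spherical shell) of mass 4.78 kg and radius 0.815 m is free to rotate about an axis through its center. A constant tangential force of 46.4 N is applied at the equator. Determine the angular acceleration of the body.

I = (2/3)MR² = (2/3)(4.78)(0.815)² = 2.117 kg·m².
τ = F R = (46.4)(0.815) = 37.82 N·m.
From τ = Iα: α = 37.82/2.117 = 17.87 rad/s².

α ≈ 17.9 rad/s²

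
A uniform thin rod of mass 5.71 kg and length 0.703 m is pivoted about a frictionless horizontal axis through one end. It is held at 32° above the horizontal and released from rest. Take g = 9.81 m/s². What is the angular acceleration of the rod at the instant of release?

α ≈ 17.8 rad/s²

About the pivot, I = (1/3)ML² = (1/3)(5.71)(0.703)² = 0.9406 kg·m².
The weight acts at the center, a distance L/2 = 0.3515 m from the pivot; τ = Mg(L/2) cos 32° = 16.70 N·m.
α = τ/I = 16.70/0.9406 = 17.75 rad/s².
(Equivalently α = (3g/(2L)) cos 32° = 17.75 rad/s².)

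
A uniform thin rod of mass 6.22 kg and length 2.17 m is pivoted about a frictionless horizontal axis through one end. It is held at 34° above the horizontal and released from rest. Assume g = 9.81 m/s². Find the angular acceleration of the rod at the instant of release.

About the pivot, I = (1/3)ML² = (1/3)(6.22)(2.17)² = 9.763 kg·m².
The weight acts at the center, a distance L/2 = 1.085 m from the pivot; τ = Mg(L/2) cos 34° = 54.89 N·m.
α = τ/I = 54.89/9.763 = 5.622 rad/s².

α ≈ 5.62 rad/s²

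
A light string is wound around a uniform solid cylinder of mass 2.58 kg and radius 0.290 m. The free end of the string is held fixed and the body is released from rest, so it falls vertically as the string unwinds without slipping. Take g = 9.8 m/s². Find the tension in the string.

T ≈ 8.43 N

Translation: Mg − T = Ma. Rotation about the center: TR = Iα with I = ½MR².
With a = αR: T = (I/R²)a = (1/2)M a, so Mg = (1 + 0.5000)Ma.
a = g/(1 + 0.5000) = 9.8/1.500 = 6.533 m/s².
T = 0.5000·M·a = (0.5000)(2.58)(6.533) = 8.428 N.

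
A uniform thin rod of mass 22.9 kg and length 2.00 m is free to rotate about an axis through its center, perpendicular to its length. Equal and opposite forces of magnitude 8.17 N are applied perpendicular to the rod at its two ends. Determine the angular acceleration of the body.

I = (1/12)ML² = (1/12)(22.9)(2.00)² = 7.633 kg·m².
The couple gives τ = F·(L/2) + F·(L/2) = F L = (8.17)(2.00) = 16.34 N·m.
Newton's second law for rotation, τ = Iα, gives α = τ/I = 16.34/7.633 = 2.141 rad/s².

α ≈ 2.14 rad/s²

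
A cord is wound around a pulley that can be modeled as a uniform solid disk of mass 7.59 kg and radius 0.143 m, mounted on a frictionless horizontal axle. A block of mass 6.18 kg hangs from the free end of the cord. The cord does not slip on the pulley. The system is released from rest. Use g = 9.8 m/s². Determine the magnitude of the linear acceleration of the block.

I = ½MR² = (1/2)(7.59)(0.143)² = 0.07760 kg·m².
Block: mg − T = ma. Pulley: TR = Iα. No-slip: a = αR, so T = (I/R²)a = 3.795·a.
Then mg = (m + 3.795)a, so a = (6.18)(9.8)/(6.18 + 3.795) = 6.072 m/s².

a ≈ 6.07 m/s²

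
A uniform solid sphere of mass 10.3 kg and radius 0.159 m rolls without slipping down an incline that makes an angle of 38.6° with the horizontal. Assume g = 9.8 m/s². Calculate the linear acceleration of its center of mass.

Translation along the incline: Mg sinθ − f = Ma.
Rotation about the center: fR = Iα with I = (2/5)MR². No-slip gives a = αR, so f = (I/R²)a = (2/5)M a.
Substituting: Mg sinθ = (1 + 0.4000)Ma, so a = g sinθ/(1 + 0.4000) = (9.8) sin 38.6° / 1.400 = 4.367 m/s².

a ≈ 4.37 m/s²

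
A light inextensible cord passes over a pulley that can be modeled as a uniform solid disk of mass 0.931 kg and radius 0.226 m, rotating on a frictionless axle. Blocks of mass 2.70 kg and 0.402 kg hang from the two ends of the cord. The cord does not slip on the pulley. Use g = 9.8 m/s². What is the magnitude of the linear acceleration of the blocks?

I = ½MR² = (1/2)(0.931)(0.226)² = 0.02378 kg·m².
Heavier block: m₁g − T₁ = m₁a. Lighter block: T₂ − m₂g = m₂a.
Pulley: (T₁ − T₂)R = Iα = I(a/R), so T₁ − T₂ = (I/R²)a = (1/2)M_p a = 0.4655·a.
Adding the three: (m₁ − m₂)g = (m₁ + m₂ + 0.4655)a, so a = (2.70 − 0.402)(9.8)/(2.70 + 0.402 + 0.4655) = 6.313 m/s².

a ≈ 6.31 m/s²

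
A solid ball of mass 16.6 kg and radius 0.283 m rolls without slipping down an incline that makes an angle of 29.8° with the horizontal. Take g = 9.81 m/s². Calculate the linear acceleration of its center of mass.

a ≈ 3.48 m/s²

Translation along the incline: Mg sinθ − f = Ma.
Rotation about the center: fR = Iα with I = (2/5)MR². No-slip gives a = αR, so f = (I/R²)a = (2/5)M a.
Substituting: Mg sinθ = (1 + 0.4000)Ma, so a = g sinθ/(1 + 0.4000) = (9.81) sin 29.8° / 1.400 = 3.482 m/s².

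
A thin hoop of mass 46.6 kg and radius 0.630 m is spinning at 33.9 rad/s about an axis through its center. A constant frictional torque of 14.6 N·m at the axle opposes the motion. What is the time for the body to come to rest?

I = MR² = (46.6)(0.630)² = 18.50 kg·m².
The net torque has magnitude 14.6 N·m, opposing ω.
|α| = τ/I = 14.60/18.50 = 0.7894 rad/s² (deceleration).
0 = ω₀ − |α|t ⇒ t = ω₀/|α| = 33.9/0.7894 = 42.95 s.

t ≈ 42.9 s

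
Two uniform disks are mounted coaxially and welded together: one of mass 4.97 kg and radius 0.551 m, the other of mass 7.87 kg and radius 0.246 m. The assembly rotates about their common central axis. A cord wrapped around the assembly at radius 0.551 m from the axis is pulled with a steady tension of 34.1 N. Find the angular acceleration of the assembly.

α ≈ 18.9 rad/s²

I = ½M₁R₁² + ½M₂R₂² = ½(4.97)(0.551)² + ½(7.87)(0.246)² = 0.9926 kg·m².
τ = F r = (34.1)(0.551) = 18.79 N·m.
α = τ/I = 18.79/0.9926 = 18.93 rad/s².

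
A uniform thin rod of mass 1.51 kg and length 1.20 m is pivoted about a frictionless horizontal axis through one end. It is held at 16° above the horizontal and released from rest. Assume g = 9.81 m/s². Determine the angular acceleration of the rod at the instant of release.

About the pivot, I = (1/3)ML² = (1/3)(1.51)(1.20)² = 0.7248 kg·m².
The weight acts at the center, a distance L/2 = 0.6000 m from the pivot; τ = Mg(L/2) cos 16° = 8.544 N·m.
α = τ/I = 8.544/0.7248 = 11.79 rad/s².
(Equivalently α = (3g/(2L)) cos 16° = 11.79 rad/s².)

α ≈ 11.8 rad/s²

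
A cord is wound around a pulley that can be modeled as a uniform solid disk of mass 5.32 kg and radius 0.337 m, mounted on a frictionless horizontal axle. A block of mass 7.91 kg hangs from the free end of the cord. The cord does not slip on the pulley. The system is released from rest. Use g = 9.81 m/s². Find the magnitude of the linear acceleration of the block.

I = ½MR² = (1/2)(5.32)(0.337)² = 0.3021 kg·m².
Block: mg − T = ma. Pulley: TR = Iα. No-slip: a = αR, so T = (I/R²)a = 2.660·a.
Then mg = (m + 2.660)a, so a = (7.91)(9.81)/(7.91 + 2.660) = 7.341 m/s².

a ≈ 7.34 m/s²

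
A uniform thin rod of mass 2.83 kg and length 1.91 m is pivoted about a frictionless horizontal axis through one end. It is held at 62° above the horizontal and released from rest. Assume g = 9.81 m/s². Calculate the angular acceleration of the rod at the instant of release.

α ≈ 3.62 rad/s²

About the pivot, I = (1/3)ML² = (1/3)(2.83)(1.91)² = 3.441 kg·m².
The weight acts at the center, a distance L/2 = 0.9550 m from the pivot; τ = Mg(L/2) cos 62° = 12.45 N·m.
α = τ/I = 12.45/3.441 = 3.617 rad/s².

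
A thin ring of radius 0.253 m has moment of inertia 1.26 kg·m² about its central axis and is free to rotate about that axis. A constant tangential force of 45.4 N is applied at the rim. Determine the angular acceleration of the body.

α ≈ 9.12 rad/s²

τ = F R = (45.4)(0.253) = 11.49 N·m.
Newton's second law for rotation, τ = Iα, gives α = τ/I = 11.49/1.260 = 9.116 rad/s².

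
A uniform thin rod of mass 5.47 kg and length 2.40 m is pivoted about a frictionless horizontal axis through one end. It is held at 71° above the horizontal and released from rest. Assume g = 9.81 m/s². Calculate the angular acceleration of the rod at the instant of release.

About the pivot, I = (1/3)ML² = (1/3)(5.47)(2.40)² = 10.50 kg·m².
The weight acts at the center, a distance L/2 = 1.200 m from the pivot; τ = Mg(L/2) cos 71° = 20.96 N·m.
α = τ/I = 20.96/10.50 = 1.996 rad/s².

α ≈ 2.00 rad/s²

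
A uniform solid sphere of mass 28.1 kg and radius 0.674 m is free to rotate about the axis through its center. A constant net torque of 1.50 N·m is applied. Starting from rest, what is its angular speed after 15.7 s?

I = (2/5)MR² = (2/5)(28.1)(0.674)² = 5.106 kg·m².
α = τ/I = 1.50/5.106 = 0.2938 rad/s².
ω = ω₀ + αt = 0 + (0.2938)(15.7) = 4.612 rad/s.

ω ≈ 4.61 rad/s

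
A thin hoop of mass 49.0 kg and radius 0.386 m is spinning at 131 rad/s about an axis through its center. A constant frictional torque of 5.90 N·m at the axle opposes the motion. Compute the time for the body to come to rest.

I = MR² = (49.0)(0.386)² = 7.301 kg·m².
The net torque has magnitude 5.90 N·m, opposing ω.
|α| = τ/I = 5.900/7.301 = 0.8081 rad/s² (deceleration).
0 = ω₀ − |α|t ⇒ t = ω₀/|α| = 131/0.8081 = 162.1 s.

t ≈ 162 s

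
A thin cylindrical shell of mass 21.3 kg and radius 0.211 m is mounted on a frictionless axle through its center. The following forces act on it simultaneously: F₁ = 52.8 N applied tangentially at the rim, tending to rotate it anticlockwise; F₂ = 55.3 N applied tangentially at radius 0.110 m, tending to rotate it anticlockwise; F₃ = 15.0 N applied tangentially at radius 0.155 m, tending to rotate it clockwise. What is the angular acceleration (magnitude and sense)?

α ≈ 15.7 rad/s², anticlockwise

I = MR² = (21.3)(0.211)² = 0.9483 kg·m².
Taking anticlockwise as positive: τ₁ = +(52.8)(0.211) = +11.14 N·m; τ₂ = +(55.3)(0.110) = +6.083 N·m; τ₃ = −(15.0)(0.155) = −2.325 N·m.
Net torque τ = 14.90 N·m.
α = τ/I = 14.90/0.9483 = 15.71 rad/s².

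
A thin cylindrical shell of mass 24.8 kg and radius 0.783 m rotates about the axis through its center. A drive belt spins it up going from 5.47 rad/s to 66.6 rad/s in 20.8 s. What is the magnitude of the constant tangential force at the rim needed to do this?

F ≈ 57.1 N

I = MR² = (24.8)(0.783)² = 15.20 kg·m².
α = Δω/Δt = (66.6 − 5.47)/20.8 = 2.939 rad/s².
The required torque is τ = Iα = (15.20)(2.939) = 44.69 N·m.
A tangential force at the rim gives τ = FR, so F = τ/R = 44.69/0.783 = 57.07 N.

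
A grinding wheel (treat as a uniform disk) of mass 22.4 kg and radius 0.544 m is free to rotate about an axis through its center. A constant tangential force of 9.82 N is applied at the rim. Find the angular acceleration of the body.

I = ½MR² = (1/2)(22.4)(0.544)² = 3.314 kg·m².
τ = F R = (9.82)(0.544) = 5.342 N·m.
From τ = Iα: α = 5.342/3.314 = 1.612 rad/s².

α ≈ 1.61 rad/s²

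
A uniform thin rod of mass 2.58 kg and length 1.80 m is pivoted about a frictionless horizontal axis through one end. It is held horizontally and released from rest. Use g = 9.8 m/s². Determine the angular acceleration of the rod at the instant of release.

α ≈ 8.17 rad/s²

About the pivot, I = (1/3)ML² = (1/3)(2.58)(1.80)² = 2.786 kg·m².
The weight acts at the center, a distance L/2 = 0.9000 m from the pivot; τ = Mg(L/2) = 22.76 N·m.
α = τ/I = 22.76/2.786 = 8.167 rad/s².
(Equivalently α = (3g/(2L)) = 8.167 rad/s².)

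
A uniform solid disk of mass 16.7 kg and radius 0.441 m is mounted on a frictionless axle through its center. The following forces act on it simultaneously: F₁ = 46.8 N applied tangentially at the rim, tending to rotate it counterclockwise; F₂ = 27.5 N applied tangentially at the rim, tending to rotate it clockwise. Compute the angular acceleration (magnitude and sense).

α ≈ 5.24 rad/s², counterclockwise

I = ½MR² = (1/2)(16.7)(0.441)² = 1.624 kg·m².
Taking counterclockwise as positive: τ₁ = +(46.8)(0.441) = +20.64 N·m; τ₂ = −(27.5)(0.441) = −12.13 N·m.
Net torque τ = 8.511 N·m.
α = τ/I = 8.511/1.624 = 5.241 rad/s².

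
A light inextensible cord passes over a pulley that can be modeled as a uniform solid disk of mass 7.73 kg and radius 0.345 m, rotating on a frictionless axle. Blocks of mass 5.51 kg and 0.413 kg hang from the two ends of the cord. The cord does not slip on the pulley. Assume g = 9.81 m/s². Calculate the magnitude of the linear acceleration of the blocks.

a ≈ 5.11 m/s²

I = ½MR² = (1/2)(7.73)(0.345)² = 0.4600 kg·m².
Heavier block: m₁g − T₁ = m₁a. Lighter block: T₂ − m₂g = m₂a.
Pulley: (T₁ − T₂)R = Iα = I(a/R), so T₁ − T₂ = (I/R²)a = (1/2)M_p a = 3.865·a.
Adding the three: (m₁ − m₂)g = (m₁ + m₂ + 3.865)a, so a = (5.51 − 0.413)(9.81)/(5.51 + 0.413 + 3.865) = 5.108 m/s².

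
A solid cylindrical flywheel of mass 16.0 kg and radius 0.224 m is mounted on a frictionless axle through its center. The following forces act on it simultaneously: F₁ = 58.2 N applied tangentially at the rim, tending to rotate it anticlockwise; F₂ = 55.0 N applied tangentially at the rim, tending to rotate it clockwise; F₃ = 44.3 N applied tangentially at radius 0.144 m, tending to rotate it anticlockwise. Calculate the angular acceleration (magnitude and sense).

I = ½MR² = (1/2)(16.0)(0.224)² = 0.4014 kg·m².
Taking anticlockwise as positive: τ₁ = +(58.2)(0.224) = +13.04 N·m; τ₂ = −(55.0)(0.224) = −12.32 N·m; τ₃ = +(44.3)(0.144) = +6.379 N·m.
Net torque τ = 7.096 N·m.
α = τ/I = 7.096/0.4014 = 17.68 rad/s².

α ≈ 17.7 rad/s², anticlockwise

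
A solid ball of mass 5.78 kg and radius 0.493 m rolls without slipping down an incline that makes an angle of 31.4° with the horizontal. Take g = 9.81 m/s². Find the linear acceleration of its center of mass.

Translation along the incline: Mg sinθ − f = Ma.
Rotation about the center: fR = Iα with I = (2/5)MR². No-slip gives a = αR, so f = (I/R²)a = (2/5)M a.
Substituting: Mg sinθ = (1 + 0.4000)Ma, so a = g sinθ/(1 + 0.4000) = (9.81) sin 31.4° / 1.400 = 3.651 m/s².

a ≈ 3.65 m/s²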